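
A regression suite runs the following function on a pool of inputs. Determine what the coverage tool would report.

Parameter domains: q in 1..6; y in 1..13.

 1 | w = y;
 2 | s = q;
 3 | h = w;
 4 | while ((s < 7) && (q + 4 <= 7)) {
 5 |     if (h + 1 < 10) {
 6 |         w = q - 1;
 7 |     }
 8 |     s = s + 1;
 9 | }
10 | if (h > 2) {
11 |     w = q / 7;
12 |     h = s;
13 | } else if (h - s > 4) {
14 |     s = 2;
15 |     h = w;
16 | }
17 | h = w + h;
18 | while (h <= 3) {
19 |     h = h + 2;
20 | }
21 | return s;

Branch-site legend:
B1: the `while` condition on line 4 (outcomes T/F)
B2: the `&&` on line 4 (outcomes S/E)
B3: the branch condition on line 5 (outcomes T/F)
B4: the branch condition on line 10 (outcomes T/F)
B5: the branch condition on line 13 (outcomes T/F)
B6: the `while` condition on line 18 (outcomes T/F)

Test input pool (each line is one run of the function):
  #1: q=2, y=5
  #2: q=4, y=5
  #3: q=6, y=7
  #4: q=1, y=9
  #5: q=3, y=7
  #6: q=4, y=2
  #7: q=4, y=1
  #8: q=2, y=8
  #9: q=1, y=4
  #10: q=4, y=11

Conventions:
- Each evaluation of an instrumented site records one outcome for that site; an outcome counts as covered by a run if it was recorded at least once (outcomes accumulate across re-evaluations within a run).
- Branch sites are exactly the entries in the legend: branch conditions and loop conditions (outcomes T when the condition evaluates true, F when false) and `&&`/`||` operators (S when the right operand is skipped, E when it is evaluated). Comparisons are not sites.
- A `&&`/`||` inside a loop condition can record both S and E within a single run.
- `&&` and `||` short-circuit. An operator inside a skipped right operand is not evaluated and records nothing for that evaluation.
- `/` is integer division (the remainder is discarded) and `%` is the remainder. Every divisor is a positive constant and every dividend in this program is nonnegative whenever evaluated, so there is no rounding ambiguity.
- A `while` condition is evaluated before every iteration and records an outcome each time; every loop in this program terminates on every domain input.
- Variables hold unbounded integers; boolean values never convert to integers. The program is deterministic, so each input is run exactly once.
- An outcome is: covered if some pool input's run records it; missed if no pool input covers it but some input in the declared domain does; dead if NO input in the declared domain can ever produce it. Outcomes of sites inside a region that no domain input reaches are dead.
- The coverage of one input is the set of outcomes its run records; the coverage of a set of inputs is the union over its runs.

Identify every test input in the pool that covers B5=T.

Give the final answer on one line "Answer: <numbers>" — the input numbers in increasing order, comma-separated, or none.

input #1 (q=2, y=5): does not produce B5=T
input #2 (q=4, y=5): does not produce B5=T
input #3 (q=6, y=7): does not produce B5=T
input #4 (q=1, y=9): does not produce B5=T
input #5 (q=3, y=7): does not produce B5=T
input #6 (q=4, y=2): does not produce B5=T
input #7 (q=4, y=1): does not produce B5=T
input #8 (q=2, y=8): does not produce B5=T
input #9 (q=1, y=4): does not produce B5=T
input #10 (q=4, y=11): does not produce B5=T

Answer: none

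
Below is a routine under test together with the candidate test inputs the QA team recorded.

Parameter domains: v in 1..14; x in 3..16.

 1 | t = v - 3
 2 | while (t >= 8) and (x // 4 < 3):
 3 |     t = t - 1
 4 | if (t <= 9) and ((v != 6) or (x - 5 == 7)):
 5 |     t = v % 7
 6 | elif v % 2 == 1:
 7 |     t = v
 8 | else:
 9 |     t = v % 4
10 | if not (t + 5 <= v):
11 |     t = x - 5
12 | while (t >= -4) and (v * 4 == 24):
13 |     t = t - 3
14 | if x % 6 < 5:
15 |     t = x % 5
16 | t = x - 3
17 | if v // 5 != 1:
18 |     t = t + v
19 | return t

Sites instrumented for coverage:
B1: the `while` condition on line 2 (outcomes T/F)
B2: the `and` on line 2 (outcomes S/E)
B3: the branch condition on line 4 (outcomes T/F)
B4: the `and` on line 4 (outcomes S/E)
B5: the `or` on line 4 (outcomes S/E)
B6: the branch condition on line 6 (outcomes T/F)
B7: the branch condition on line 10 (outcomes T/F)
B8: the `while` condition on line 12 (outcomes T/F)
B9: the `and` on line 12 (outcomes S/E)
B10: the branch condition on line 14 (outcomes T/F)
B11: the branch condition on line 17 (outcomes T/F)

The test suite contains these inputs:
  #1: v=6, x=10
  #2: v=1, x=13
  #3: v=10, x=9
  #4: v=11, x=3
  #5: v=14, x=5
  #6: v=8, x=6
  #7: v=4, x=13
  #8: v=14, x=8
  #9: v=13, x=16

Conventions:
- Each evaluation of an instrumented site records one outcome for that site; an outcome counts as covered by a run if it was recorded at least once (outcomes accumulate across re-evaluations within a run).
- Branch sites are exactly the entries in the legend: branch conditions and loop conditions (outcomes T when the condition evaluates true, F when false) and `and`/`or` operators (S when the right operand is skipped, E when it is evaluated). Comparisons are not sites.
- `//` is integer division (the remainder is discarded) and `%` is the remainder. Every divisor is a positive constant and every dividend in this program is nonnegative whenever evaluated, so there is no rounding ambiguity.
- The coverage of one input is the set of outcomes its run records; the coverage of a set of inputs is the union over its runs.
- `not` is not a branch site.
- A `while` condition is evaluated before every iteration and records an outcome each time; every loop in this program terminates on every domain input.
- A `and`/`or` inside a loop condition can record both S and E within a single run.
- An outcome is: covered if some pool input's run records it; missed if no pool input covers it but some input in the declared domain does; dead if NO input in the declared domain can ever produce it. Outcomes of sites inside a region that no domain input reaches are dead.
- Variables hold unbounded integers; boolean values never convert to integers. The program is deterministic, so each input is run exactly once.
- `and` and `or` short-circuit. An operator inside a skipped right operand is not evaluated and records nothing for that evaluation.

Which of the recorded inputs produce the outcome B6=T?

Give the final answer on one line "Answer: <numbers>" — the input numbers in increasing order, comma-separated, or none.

input #1 (v=6, x=10): does not record B6=T
input #2 (v=1, x=13): does not record B6=T
input #3 (v=10, x=9): does not record B6=T
input #4 (v=11, x=3): does not record B6=T
input #5 (v=14, x=5): does not record B6=T
input #6 (v=8, x=6): does not record B6=T
input #7 (v=4, x=13): does not record B6=T
input #8 (v=14, x=8): does not record B6=T
input #9 (v=13, x=16): records B6=T

Answer: 9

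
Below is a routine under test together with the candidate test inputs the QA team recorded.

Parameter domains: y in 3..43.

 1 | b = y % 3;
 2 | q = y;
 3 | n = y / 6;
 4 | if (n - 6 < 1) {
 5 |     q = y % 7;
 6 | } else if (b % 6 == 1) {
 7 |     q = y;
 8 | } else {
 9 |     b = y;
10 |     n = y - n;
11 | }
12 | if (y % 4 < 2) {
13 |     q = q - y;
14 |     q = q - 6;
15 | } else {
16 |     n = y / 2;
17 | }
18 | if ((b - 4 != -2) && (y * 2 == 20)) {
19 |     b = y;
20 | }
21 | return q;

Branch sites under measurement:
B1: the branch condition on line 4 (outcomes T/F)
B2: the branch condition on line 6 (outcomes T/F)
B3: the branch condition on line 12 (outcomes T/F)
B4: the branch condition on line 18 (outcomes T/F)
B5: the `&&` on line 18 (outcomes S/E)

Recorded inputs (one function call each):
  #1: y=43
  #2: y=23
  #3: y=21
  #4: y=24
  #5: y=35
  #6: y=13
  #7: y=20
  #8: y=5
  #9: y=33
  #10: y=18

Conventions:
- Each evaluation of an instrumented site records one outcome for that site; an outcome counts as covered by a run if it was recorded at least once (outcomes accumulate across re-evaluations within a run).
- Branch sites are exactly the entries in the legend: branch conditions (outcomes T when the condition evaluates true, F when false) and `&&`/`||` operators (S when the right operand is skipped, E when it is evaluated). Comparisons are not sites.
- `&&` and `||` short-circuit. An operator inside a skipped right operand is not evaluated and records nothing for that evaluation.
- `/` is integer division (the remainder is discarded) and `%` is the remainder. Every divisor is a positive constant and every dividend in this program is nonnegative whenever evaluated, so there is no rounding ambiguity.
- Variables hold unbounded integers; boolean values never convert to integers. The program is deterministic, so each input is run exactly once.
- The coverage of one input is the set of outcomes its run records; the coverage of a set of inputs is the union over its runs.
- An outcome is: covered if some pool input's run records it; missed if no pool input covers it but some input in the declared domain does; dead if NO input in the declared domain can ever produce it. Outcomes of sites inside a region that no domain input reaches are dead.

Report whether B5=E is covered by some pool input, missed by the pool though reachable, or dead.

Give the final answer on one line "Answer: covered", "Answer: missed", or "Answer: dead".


B5=E is recorded by pool input(s) 1, 3, 4, 6, 9, 10 -> covered
Answer: covered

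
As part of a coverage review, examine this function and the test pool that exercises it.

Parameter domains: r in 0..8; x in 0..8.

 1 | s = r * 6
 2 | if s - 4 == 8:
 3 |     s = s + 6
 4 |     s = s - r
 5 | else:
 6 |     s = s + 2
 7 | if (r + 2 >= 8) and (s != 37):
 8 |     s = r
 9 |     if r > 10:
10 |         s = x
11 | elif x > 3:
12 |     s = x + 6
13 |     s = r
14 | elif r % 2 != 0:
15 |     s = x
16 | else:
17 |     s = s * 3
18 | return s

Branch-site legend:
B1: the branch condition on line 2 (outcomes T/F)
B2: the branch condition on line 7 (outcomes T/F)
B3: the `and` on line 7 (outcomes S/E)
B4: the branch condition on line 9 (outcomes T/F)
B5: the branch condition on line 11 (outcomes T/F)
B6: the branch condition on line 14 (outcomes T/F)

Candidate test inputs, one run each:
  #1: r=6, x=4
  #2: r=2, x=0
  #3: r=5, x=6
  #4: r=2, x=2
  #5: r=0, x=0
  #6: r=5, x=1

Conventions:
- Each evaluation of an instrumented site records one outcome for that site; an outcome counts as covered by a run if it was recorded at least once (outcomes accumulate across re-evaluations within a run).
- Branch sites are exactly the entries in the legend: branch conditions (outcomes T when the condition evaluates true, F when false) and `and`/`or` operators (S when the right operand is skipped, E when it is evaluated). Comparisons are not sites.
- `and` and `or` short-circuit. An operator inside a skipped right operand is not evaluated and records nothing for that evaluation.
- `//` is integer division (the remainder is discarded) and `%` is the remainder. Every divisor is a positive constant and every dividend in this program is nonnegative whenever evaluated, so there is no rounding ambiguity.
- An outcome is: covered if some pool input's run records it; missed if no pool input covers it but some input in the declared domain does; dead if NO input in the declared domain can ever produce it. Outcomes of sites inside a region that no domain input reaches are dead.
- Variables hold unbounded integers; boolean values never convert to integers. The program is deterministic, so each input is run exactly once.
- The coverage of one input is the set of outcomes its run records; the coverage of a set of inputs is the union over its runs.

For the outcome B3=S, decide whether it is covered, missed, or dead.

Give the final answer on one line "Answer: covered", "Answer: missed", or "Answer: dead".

B3=S is recorded by pool input(s) 2, 3, 4, 5, 6 -> covered

Answer: covered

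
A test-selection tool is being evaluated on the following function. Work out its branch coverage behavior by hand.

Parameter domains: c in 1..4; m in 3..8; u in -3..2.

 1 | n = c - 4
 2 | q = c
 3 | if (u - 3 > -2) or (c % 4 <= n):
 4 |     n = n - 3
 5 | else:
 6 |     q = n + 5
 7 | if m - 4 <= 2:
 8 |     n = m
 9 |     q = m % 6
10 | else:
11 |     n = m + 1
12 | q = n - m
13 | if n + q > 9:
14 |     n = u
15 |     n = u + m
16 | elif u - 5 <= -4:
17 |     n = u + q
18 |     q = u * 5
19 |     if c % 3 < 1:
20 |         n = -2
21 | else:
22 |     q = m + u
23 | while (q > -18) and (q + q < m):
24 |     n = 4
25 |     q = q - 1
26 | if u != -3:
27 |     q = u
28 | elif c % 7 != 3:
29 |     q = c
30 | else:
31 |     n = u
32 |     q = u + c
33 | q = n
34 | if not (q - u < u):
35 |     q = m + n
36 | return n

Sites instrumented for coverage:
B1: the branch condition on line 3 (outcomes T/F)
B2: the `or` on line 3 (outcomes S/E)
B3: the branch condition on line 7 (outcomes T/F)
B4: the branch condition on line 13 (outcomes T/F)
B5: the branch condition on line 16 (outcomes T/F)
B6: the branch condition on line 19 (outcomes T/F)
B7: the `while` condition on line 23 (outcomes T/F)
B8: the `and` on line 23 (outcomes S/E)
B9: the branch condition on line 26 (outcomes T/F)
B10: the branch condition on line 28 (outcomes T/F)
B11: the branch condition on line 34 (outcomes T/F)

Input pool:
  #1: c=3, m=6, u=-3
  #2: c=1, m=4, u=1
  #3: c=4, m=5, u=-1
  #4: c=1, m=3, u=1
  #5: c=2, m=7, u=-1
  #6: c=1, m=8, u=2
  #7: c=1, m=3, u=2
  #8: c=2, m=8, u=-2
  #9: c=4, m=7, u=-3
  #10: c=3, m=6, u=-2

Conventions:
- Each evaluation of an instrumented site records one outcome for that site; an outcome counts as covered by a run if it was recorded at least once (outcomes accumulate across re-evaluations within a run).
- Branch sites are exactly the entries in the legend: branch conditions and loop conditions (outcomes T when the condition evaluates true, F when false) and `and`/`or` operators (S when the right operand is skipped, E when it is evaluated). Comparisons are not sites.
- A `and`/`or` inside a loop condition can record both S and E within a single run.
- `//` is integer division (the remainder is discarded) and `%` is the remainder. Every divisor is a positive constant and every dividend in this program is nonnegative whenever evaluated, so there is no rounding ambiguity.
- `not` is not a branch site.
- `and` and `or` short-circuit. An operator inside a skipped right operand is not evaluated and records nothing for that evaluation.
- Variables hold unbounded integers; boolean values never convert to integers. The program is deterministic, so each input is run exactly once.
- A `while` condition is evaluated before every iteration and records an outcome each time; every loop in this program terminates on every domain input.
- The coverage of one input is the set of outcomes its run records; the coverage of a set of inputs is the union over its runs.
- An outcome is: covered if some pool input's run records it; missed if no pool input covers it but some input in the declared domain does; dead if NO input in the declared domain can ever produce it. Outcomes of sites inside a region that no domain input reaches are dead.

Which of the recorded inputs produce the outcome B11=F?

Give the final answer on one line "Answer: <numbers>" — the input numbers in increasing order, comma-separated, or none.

input #1 (c=3, m=6, u=-3): does not record B11=F
input #2 (c=1, m=4, u=1): records B11=F
input #3 (c=4, m=5, u=-1): does not record B11=F
input #4 (c=1, m=3, u=1): records B11=F
input #5 (c=2, m=7, u=-1): does not record B11=F
input #6 (c=1, m=8, u=2): does not record B11=F
input #7 (c=1, m=3, u=2): records B11=F
input #8 (c=2, m=8, u=-2): does not record B11=F
input #9 (c=4, m=7, u=-3): does not record B11=F
input #10 (c=3, m=6, u=-2): does not record B11=F

Answer: 2, 4, 7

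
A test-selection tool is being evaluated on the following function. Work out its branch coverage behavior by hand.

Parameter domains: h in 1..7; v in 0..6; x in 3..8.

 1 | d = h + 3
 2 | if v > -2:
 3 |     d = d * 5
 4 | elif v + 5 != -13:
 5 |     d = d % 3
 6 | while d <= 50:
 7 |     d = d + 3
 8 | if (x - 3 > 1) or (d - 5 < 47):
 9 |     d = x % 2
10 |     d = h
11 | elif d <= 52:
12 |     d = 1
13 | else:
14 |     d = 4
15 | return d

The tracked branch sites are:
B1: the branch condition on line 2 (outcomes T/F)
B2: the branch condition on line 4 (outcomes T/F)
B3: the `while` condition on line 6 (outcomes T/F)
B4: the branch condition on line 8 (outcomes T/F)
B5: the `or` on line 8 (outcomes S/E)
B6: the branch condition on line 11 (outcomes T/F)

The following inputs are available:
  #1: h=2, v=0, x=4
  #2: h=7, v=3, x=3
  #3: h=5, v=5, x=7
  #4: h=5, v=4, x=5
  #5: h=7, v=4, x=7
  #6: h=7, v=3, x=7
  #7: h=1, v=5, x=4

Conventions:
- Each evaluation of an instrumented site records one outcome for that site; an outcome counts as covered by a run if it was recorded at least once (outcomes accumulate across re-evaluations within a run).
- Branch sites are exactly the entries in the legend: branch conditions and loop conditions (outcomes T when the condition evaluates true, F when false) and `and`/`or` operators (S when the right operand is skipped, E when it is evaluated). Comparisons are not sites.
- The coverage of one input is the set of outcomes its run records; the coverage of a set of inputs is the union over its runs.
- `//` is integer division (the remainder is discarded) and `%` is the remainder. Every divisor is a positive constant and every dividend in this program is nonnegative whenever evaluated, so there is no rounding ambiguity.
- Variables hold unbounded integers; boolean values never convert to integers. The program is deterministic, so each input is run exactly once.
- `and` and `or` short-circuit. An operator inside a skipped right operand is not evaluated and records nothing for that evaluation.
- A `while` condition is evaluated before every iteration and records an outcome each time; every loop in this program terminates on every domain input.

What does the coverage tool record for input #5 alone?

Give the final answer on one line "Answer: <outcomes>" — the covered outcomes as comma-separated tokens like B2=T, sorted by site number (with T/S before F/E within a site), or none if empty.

Simulating input #5 (h=7, v=4, x=7) step by step:
  B1->T, B3->T, B3->F, B5->S, B4->T
distinct outcomes covered: B1=T, B3=T, B3=F, B4=T, B5=S

Answer: B1=T, B3=T, B3=F, B4=T, B5=S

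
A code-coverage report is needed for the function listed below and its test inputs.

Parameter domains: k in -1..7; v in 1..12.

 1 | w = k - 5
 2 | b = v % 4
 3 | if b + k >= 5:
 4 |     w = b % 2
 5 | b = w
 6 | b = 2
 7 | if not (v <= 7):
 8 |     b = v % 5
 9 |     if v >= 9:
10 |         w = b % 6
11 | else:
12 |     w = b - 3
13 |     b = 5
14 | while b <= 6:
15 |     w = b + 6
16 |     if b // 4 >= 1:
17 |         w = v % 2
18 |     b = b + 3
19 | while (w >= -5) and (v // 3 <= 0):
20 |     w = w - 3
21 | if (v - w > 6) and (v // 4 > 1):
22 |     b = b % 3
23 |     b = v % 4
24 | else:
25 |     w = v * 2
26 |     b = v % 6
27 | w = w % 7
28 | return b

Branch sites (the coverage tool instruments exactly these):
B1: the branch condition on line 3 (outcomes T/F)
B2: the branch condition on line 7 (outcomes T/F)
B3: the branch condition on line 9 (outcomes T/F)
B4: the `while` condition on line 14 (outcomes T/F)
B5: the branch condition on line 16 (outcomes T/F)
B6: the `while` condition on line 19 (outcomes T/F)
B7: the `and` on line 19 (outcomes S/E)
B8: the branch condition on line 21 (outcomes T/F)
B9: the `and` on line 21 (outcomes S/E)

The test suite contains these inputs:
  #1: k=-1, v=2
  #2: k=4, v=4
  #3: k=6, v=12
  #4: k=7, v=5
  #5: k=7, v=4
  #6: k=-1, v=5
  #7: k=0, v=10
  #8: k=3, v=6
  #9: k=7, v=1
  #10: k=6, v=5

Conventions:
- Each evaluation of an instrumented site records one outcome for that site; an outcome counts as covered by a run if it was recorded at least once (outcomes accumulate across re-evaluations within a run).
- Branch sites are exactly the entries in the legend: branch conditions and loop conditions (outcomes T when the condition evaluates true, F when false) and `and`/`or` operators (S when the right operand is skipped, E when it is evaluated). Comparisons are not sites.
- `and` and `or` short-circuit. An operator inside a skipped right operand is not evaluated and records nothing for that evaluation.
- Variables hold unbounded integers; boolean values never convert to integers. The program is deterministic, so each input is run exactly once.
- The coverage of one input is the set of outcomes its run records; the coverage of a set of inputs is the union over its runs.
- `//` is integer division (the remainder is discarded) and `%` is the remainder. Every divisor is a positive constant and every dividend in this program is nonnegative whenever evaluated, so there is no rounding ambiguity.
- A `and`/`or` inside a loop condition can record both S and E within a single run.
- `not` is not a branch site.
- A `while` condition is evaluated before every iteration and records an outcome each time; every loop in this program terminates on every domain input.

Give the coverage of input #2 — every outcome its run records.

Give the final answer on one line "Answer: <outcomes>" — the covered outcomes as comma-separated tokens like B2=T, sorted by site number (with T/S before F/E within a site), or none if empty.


Event log for input #2 (k=4, v=4):
  B1->F, B2->F, B4->T, B5->T, B4->F, B7->E, B6->F, B9->S, B8->F
deduplicating events, the covered set is: B1=F, B2=F, B4=T, B4=F, B5=T, B6=F, B7=E, B8=F, B9=S
Answer: B1=F, B2=F, B4=T, B4=F, B5=T, B6=F, B7=E, B8=F, B9=S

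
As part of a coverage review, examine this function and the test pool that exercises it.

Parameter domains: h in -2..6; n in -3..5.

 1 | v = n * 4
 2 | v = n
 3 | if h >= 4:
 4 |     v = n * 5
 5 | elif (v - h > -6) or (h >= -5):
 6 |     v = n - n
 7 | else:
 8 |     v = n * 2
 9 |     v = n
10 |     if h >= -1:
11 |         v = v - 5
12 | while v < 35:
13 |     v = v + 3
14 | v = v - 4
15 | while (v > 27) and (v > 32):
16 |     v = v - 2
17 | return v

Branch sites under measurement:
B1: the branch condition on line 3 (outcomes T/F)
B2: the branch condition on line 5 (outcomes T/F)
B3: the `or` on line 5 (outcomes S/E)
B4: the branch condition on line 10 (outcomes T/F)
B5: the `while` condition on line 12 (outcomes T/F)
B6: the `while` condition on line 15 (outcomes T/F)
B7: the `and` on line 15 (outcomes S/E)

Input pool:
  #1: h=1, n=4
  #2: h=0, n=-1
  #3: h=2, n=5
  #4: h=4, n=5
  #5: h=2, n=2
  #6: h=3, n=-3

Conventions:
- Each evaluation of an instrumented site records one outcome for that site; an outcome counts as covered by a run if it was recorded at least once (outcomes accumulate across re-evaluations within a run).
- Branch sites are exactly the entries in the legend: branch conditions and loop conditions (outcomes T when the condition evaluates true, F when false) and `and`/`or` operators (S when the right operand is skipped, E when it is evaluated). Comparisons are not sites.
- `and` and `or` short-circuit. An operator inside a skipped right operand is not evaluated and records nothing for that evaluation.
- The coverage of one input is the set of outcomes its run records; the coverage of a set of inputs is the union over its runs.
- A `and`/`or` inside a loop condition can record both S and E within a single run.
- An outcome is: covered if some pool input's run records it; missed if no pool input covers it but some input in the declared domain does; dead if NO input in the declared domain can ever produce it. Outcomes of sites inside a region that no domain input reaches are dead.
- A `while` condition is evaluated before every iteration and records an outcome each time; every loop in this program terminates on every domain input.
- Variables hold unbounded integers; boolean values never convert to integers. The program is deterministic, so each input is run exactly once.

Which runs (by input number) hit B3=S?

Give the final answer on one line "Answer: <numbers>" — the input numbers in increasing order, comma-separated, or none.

input #1 (h=1, n=4): hits B3=S
input #2 (h=0, n=-1): hits B3=S
input #3 (h=2, n=5): hits B3=S
input #4 (h=4, n=5): never hits B3=S
input #5 (h=2, n=2): hits B3=S
input #6 (h=3, n=-3): never hits B3=S

Answer: 1, 2, 3, 5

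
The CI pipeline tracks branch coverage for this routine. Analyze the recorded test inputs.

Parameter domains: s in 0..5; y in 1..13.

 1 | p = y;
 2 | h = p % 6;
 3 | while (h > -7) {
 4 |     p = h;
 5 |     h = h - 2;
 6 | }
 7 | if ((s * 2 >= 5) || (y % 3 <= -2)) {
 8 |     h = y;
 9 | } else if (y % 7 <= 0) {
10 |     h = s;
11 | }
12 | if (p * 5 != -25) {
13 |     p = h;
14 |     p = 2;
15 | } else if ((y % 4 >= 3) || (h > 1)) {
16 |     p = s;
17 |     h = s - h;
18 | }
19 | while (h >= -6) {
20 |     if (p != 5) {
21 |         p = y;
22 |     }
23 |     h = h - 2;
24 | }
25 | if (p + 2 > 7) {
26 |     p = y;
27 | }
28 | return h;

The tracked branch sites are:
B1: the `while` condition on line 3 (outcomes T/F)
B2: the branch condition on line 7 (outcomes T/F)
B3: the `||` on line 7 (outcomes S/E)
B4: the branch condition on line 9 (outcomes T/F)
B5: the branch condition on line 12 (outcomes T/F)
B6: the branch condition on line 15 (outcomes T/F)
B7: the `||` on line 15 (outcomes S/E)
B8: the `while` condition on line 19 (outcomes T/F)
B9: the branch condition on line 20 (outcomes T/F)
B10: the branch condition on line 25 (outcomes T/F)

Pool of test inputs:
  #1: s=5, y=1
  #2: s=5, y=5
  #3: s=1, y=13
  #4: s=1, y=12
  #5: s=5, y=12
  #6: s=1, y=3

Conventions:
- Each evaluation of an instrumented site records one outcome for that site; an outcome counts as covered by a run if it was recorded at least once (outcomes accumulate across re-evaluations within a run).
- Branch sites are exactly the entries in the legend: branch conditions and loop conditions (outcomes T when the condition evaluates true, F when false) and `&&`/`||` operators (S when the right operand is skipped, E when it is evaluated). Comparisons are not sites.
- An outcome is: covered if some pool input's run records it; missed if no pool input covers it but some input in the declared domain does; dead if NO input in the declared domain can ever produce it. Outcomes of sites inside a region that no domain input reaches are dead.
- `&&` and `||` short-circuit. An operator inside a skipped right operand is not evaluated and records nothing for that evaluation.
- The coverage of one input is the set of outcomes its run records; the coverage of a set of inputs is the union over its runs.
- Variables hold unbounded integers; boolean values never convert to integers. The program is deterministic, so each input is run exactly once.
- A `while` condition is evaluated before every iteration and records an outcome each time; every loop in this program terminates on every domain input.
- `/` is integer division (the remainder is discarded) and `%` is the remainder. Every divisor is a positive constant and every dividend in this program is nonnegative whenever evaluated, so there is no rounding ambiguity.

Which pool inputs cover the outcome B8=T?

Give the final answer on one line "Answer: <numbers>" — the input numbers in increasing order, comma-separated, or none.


input #1 (s=5, y=1): hits B8=T
input #2 (s=5, y=5): hits B8=T
input #3 (s=1, y=13): never hits B8=T
input #4 (s=1, y=12): never hits B8=T
input #5 (s=5, y=12): hits B8=T
input #6 (s=1, y=3): hits B8=T
Answer: 1, 2, 5, 6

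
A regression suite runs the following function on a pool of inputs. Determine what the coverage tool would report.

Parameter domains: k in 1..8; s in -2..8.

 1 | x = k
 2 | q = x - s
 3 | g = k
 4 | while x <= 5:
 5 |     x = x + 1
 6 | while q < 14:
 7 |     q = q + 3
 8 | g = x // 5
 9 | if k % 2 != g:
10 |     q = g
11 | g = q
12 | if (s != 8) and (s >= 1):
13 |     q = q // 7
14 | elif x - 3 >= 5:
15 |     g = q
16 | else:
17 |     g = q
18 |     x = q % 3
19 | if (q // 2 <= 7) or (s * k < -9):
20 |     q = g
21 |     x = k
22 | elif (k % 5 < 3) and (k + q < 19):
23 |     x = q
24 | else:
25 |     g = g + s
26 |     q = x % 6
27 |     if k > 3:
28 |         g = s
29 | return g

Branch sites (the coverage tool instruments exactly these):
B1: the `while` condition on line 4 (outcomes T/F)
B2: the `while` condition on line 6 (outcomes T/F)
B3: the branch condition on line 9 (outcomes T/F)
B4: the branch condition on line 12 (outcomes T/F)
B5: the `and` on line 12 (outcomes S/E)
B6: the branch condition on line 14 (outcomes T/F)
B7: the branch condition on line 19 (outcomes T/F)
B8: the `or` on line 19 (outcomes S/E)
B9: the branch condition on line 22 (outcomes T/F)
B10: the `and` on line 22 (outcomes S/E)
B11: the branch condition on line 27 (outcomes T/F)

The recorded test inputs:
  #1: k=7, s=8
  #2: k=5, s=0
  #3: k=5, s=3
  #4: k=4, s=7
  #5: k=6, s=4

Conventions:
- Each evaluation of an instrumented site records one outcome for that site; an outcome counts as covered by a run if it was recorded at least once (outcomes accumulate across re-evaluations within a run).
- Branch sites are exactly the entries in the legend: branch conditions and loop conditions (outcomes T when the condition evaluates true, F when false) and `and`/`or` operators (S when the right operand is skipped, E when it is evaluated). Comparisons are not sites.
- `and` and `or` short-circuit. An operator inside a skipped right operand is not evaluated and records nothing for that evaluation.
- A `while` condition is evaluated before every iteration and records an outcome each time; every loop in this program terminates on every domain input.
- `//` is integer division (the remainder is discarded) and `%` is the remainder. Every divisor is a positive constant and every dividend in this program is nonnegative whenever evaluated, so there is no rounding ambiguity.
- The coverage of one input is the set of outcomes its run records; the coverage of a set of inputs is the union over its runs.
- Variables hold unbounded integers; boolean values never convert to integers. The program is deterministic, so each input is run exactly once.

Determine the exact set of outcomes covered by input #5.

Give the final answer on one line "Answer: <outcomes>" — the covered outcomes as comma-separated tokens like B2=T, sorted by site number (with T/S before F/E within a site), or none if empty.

Running input #5 (k=6, s=4), event by event:
  B1->F, B2->T, B2->T, B2->T, B2->T, B2->F, B3->T, B5->E, B4->T, B8->S
  B7->T
deduplicating events, the covered set is: B1=F, B2=T, B2=F, B3=T, B4=T, B5=E, B7=T, B8=S

Answer: B1=F, B2=T, B2=F, B3=T, B4=T, B5=E, B7=T, B8=S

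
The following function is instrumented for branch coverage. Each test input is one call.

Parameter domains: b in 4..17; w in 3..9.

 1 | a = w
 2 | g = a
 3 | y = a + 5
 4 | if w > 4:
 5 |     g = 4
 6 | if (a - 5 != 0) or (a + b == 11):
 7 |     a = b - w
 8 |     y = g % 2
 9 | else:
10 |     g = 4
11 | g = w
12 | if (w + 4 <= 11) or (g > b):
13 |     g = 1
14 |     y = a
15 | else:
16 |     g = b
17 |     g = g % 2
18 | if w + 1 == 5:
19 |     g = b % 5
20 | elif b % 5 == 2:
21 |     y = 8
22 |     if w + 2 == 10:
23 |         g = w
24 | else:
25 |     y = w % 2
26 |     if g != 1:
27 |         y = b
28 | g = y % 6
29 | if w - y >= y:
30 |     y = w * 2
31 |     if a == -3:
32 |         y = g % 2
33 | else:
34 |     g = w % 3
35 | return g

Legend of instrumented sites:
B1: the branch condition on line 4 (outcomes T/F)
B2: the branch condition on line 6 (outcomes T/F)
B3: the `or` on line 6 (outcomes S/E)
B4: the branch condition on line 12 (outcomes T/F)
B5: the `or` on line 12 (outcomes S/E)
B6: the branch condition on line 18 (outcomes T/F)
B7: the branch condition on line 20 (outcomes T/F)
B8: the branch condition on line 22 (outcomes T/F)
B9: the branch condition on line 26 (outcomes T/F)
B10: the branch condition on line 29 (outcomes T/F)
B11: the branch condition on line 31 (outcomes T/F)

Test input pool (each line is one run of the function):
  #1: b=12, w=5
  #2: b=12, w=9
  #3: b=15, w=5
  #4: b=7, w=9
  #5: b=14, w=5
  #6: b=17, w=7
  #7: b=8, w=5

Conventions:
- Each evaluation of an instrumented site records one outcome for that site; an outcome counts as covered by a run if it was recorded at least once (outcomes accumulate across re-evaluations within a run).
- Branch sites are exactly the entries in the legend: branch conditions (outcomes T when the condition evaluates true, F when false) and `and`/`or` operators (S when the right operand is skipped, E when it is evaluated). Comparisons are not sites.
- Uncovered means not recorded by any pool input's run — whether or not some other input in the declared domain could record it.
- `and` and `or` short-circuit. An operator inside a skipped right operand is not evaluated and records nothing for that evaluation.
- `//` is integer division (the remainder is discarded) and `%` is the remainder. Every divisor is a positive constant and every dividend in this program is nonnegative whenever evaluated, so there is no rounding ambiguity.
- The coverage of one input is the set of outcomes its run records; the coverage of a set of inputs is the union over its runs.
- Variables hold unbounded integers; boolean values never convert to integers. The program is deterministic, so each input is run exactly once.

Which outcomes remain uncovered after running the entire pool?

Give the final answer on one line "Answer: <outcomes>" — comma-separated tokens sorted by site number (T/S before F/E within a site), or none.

test 1 (b=12, w=5) fires B1->T, B3->E, B2->F, B5->S, B4->T, B6->F, B7->T, B8->F, B10->F; hits B1=T, B2=F, B3=E, B4=T, B5=S, B6=F, B7=T, B8=F, B10=F
test 2 (b=12, w=9) fires B1->T, B3->S, B2->T, B5->E, B4->F, B6->F, B7->T, B8->F, B10->F; hits B1=T, B2=T, B3=S, B4=F, B5=E, B6=F, B7=T, B8=F, B10=F
test 3 (b=15, w=5) fires B1->T, B3->E, B2->F, B5->S, B4->T, B6->F, B7->F, B9->F, B10->T, B11->F; hits B1=T, B2=F, B3=E, B4=T, B5=S, B6=F, B7=F, B9=F, B10=T, B11=F
test 4 (b=7, w=9) fires B1->T, B3->S, B2->T, B5->E, B4->T, B6->F, B7->T, B8->F, B10->F; hits B1=T, B2=T, B3=S, B4=T, B5=E, B6=F, B7=T, B8=F, B10=F
test 5 (b=14, w=5) fires B1->T, B3->E, B2->F, B5->S, B4->T, B6->F, B7->F, B9->F, B10->T, B11->F; hits B1=T, B2=F, B3=E, B4=T, B5=S, B6=F, B7=F, B9=F, B10=T, B11=F
test 6 (b=17, w=7) fires B1->T, B3->S, B2->T, B5->S, B4->T, B6->F, B7->T, B8->F, B10->F; hits B1=T, B2=T, B3=S, B4=T, B5=S, B6=F, B7=T, B8=F, B10=F
test 7 (b=8, w=5) fires B1->T, B3->E, B2->F, B5->S, B4->T, B6->F, B7->F, B9->F, B10->T, B11->F; hits B1=T, B2=F, B3=E, B4=T, B5=S, B6=F, B7=F, B9=F, B10=T, B11=F
union over the pool: B1=T, B2=T, B2=F, B3=S, B3=E, B4=T, B4=F, B5=S, B5=E, B6=F, B7=T, B7=F, B8=F, B9=F, B10=T, B10=F, B11=F
uncovered (5 of 22): B1=F, B6=T, B8=T, B9=T, B11=T

Answer: B1=F, B6=T, B8=T, B9=T, B11=T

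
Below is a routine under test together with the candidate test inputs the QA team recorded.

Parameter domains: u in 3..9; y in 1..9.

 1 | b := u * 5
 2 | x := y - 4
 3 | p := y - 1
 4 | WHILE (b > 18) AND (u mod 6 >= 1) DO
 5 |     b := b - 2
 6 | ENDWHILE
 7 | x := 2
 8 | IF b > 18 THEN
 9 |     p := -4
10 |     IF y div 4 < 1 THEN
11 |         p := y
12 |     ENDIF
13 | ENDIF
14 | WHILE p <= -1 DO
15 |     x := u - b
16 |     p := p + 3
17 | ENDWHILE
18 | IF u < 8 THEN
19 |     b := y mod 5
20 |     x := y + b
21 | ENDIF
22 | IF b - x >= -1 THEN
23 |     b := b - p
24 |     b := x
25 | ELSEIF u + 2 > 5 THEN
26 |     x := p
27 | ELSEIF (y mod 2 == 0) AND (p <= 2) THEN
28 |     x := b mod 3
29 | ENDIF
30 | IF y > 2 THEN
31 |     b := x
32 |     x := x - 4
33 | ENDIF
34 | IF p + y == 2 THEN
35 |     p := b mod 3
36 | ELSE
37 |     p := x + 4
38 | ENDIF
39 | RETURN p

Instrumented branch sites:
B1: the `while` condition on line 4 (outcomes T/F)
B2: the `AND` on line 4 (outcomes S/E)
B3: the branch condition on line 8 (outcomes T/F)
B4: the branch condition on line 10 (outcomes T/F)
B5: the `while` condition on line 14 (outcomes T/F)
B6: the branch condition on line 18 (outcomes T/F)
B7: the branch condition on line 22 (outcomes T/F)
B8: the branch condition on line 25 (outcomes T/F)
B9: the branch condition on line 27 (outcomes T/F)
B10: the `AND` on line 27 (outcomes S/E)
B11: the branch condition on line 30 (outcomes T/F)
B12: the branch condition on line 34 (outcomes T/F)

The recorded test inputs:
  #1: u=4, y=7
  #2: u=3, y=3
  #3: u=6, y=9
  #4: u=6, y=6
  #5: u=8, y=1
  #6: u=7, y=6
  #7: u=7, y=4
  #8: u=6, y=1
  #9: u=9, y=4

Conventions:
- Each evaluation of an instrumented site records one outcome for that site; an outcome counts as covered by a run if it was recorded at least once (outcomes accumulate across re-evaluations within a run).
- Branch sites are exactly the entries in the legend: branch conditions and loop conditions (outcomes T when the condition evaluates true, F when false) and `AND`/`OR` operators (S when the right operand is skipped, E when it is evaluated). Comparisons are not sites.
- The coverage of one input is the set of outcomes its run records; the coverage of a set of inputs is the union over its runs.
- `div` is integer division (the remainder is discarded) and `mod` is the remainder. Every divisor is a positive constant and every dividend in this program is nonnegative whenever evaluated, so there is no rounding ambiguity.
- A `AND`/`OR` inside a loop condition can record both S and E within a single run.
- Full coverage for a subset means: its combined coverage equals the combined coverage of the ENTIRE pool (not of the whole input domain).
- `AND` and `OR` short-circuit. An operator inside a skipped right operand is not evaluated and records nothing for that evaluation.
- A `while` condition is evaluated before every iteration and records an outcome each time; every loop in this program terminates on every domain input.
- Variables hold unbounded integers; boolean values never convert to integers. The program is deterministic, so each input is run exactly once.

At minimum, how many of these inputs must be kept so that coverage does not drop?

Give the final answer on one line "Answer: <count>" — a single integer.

input #1 (u=4, y=7): covers B1=T, B1=F, B2=S, B2=E, B3=F, B5=F, B6=T, B7=F, B8=T, B11=T, B12=F
input #2 (u=3, y=3): covers B1=F, B2=S, B3=F, B5=F, B6=T, B7=F, B8=F, B9=F, B10=S, B11=T, B12=F
input #3 (u=6, y=9): covers B1=F, B2=E, B3=T, B4=F, B5=T, B5=F, B6=T, B7=F, B8=T, B11=T, B12=F
input #4 (u=6, y=6): covers B1=F, B2=E, B3=T, B4=F, B5=T, B5=F, B6=T, B7=F, B8=T, B11=T, B12=F
input #5 (u=8, y=1): covers B1=T, B1=F, B2=S, B2=E, B3=F, B5=F, B6=F, B7=T, B11=F, B12=F
input #6 (u=7, y=6): covers B1=T, B1=F, B2=S, B2=E, B3=F, B5=F, B6=T, B7=F, B8=T, B11=T, B12=F
input #7 (u=7, y=4): covers B1=T, B1=F, B2=S, B2=E, B3=F, B5=F, B6=T, B7=F, B8=T, B11=T, B12=F
input #8 (u=6, y=1): covers B1=F, B2=E, B3=T, B4=T, B5=F, B6=T, B7=T, B11=F, B12=T
input #9 (u=9, y=4): covers B1=T, B1=F, B2=S, B2=E, B3=F, B5=F, B6=F, B7=T, B11=T, B12=F
union over all inputs: B1=T, B1=F, B2=S, B2=E, B3=T, B3=F, B4=T, B4=F, B5=T, B5=F, B6=T, B6=F, B7=T, B7=F, B8=T, B8=F, B9=F, B10=S, B11=T, B11=F, B12=T, B12=F (22 outcomes)
no size-1 subset reaches all 22 outcomes (best union: 11/22)
no size-2 subset reaches all 22 outcomes (best union: 17/22)
no size-3 subset reaches all 22 outcomes (best union: 20/22)
inputs {2, 3, 5, 8} (size 4) cover everything; no size-4 subset with a lexicographically smaller index list covers all 22

Answer: 4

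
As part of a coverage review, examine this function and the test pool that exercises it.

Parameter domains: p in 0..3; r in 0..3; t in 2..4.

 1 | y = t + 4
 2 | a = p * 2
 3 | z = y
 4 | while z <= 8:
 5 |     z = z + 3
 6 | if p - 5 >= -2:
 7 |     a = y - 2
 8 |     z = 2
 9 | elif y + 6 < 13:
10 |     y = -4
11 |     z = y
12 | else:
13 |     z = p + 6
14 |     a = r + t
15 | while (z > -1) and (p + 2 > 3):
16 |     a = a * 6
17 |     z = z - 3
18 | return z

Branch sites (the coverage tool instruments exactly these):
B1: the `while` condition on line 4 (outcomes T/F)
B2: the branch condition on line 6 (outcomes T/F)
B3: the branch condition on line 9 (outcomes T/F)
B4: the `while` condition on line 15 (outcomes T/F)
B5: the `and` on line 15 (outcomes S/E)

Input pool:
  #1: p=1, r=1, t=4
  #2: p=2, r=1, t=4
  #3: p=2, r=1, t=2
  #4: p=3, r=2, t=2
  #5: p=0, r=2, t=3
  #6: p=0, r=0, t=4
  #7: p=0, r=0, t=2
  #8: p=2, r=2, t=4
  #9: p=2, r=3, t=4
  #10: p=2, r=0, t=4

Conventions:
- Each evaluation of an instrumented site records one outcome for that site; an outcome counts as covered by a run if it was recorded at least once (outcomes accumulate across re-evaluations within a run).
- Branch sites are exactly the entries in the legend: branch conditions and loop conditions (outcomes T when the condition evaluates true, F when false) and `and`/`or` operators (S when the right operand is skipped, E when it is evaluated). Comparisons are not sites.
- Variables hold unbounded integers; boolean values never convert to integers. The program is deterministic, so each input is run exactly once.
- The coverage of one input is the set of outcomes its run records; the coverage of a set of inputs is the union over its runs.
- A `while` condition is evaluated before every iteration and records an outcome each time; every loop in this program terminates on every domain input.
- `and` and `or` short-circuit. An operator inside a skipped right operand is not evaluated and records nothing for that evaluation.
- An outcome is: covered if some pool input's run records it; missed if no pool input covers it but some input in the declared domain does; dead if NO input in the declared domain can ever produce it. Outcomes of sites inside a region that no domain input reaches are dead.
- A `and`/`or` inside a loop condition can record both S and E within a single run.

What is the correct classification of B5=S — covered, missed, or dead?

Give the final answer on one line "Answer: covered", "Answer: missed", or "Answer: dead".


B5=S is recorded by pool input(s) 2, 3, 4, 7, 8, 9, 10 -> covered
Answer: covered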